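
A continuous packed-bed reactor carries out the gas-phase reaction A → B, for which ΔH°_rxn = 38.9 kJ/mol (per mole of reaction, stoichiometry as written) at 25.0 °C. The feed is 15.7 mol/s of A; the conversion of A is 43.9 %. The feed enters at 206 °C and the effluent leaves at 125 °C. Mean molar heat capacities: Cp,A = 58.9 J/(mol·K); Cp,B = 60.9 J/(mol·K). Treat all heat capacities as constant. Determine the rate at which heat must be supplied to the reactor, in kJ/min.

Q_in = 11700 kJ/min

Extent of reaction ξ = 0.439 × 15.7 = 6.8923 mol/s
Reaction term: ξ·ΔH°_rxn = 6.8923 × 38.9 = 268.11 kJ/s
Sensible, feed 206→25 °C: -167.38 kJ/s
Outlet flows (mol/s): A 8.8077, B 6.8923
Sensible, products 25→125 °C: 93.851 kJ/s
Q = ΔH = 194.59 kJ/s = 194.59 kW
Heat supplied = 11675 kJ/min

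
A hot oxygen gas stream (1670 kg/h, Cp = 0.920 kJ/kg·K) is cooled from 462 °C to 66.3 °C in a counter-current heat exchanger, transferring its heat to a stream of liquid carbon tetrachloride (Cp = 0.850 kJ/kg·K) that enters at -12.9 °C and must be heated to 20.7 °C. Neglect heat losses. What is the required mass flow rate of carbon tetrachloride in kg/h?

Heat released by hot stream: Q = 1670 × 0.920 × (462 − 66.3) = 607950 kJ/h
Energy balance on cold side (adiabatic exchanger): Q = ṁ_c·Cp_c·(T_c,out − T_c,in)
ṁ_c = 607950 / [0.850 × (20.7 − -12.9)] = 21287 kg/h

ṁ_c = 21300 kg/h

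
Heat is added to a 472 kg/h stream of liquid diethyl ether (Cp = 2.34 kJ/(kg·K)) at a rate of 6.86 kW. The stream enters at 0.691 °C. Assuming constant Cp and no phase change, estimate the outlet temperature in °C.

T_out = 23.1 °C

Q = 6.86 kW = 24696 kJ/h
ΔT = Q/(ṁ·Cp) = 24696/(472×2.34) = 22.36 K
T_out = 0.691 + 22.36 = 23.051 °C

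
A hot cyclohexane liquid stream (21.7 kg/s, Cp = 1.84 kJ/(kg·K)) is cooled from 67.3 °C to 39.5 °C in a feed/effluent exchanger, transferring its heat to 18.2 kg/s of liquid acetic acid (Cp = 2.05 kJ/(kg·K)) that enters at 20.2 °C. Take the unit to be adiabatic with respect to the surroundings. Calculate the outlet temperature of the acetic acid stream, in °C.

T_c,out = 50.0 °C

Heat released by hot stream: Q = 21.7 × 1.84 × (67.3 − 39.5) = 1110 kJ/s
Energy balance on cold side (adiabatic exchanger): Q = ṁ_c·Cp_c·(T_c,out − T_c,in)
T_c,out = 20.2 + 1110/(18.2 × 2.05) = 49.951 °C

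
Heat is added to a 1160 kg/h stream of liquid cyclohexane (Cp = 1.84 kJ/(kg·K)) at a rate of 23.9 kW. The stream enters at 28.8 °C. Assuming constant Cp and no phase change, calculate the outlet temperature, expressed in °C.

Q = 23.9 kW = 86040 kJ/h
ΔT = Q/(ṁ·Cp) = 86040/(1160×1.84) = 40.311 K
T_out = 28.8 + 40.311 = 69.111 °C

T_out = 69.1 °C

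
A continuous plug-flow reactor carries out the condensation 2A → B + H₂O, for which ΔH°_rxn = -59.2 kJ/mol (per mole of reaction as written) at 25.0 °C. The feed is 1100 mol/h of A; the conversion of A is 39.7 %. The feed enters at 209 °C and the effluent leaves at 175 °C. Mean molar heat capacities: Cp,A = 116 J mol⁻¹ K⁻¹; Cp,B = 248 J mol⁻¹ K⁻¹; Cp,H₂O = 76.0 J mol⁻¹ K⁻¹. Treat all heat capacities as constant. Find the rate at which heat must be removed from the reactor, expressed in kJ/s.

Q_out = 3.96 kJ/s

Extent of reaction ξ = 0.397 × 1100 / 2 = 218.35 mol/h
Reaction term: ξ·ΔH°_rxn = 218.35 × -59.2 = -12926 kJ/h
Sensible, feed 209→25 °C: -23478 kJ/h
Outlet flows (mol/h): A 663.3, B 218.35, H₂O 218.35
Sensible, products 25→175 °C: 22153 kJ/h
Q = ΔH = -14251 kJ/h = -3.9587 kW
Heat removed = 3.9587 kJ/s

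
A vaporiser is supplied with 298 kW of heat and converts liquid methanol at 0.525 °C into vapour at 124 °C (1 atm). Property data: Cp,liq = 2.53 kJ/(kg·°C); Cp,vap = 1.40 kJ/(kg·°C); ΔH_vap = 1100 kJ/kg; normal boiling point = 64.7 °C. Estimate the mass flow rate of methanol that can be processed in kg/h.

Δh = 2.53×(64.7−0.525) + 1100 + 1.40×(124−64.7) = 1345.4 kJ/kg
Q = 298 kW = 298 kJ/s = 1.0728e+06 kJ/h
ṁ = Q/Δh = 1.0728e+06 / 1345.4 = 797.39 kg/h

ṁ = 797 kg/h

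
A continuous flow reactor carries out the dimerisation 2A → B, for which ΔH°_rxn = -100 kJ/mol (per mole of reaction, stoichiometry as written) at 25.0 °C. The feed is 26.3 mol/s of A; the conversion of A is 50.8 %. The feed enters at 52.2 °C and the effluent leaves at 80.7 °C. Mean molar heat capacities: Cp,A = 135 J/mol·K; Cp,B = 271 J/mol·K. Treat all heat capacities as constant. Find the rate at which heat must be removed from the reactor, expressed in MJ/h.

Extent of reaction ξ = 0.508 × 26.3 / 2 = 6.6802 mol/s
Reaction term: ξ·ΔH°_rxn = 6.6802 × -100 = -668.02 kJ/s
Sensible, feed 52.2→25 °C: -96.574 kJ/s
Outlet flows (mol/s): A 12.94, B 6.6802
Sensible, products 25→80.7 °C: 198.13 kJ/s
Q = ΔH = -566.46 kJ/s = -566.46 kW
Heat removed = 2039.3 MJ/h

Q_out = 2040 MJ/h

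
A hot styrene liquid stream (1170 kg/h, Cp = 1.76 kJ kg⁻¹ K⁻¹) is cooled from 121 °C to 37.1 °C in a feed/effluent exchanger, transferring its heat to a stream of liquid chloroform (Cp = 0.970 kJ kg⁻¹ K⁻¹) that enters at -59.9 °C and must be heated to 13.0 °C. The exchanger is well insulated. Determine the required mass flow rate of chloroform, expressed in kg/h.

ṁ_c = 2440 kg/h

Heat released by hot stream: Q = 1170 × 1.76 × (121 − 37.1) = 172770 kJ/h
Energy balance on cold side (adiabatic exchanger): Q = ṁ_c·Cp_c·(T_c,out − T_c,in)
ṁ_c = 172770 / [0.970 × (13.0 − -59.9)] = 2443.2 kg/h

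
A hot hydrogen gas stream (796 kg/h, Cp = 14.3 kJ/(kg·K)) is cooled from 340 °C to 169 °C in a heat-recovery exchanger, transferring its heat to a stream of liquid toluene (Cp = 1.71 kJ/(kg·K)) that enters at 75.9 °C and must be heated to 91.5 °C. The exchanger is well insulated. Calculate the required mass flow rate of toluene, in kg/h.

Heat released by hot stream: Q = 796 × 14.3 × (340 − 169) = 1.9465e+06 kJ/h
Energy balance on cold side (adiabatic exchanger): Q = ṁ_c·Cp_c·(T_c,out − T_c,in)
ṁ_c = 1.9465e+06 / [1.71 × (91.5 − 75.9)] = 72967 kg/h

ṁ_c = 73000 kg/h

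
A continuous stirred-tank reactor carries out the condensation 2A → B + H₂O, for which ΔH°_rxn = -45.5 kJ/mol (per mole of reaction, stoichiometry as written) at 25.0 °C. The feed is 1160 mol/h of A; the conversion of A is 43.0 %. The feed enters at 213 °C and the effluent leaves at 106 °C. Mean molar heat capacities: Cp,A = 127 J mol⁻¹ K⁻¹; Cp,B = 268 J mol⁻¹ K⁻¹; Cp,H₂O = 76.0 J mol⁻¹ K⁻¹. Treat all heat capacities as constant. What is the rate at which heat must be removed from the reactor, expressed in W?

Q_out = 7030 W

Extent of reaction ξ = 0.430 × 1160 / 2 = 249.4 mol/h
Reaction term: ξ·ΔH°_rxn = 249.4 × -45.5 = -11348 kJ/h
Sensible, feed 213→25 °C: -27696 kJ/h
Outlet flows (mol/h): A 661.2, B 249.4, H₂O 249.4
Sensible, products 25→106 °C: 13751 kJ/h
Q = ΔH = -25293 kJ/h = -7.0258 kW
Heat removed = 7025.8 W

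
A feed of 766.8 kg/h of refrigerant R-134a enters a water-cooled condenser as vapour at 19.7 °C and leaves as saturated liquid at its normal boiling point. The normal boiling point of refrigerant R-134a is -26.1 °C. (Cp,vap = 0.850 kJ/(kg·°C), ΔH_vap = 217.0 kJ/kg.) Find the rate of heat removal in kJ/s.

vapour 19.7→-26.1 °C: -38.93 kJ/kg
condensation at -26.1 °C: -217 kJ/kg
Δh = -38.93 + -217 = -255.93 kJ/kg
Q = ṁ·Δh = 766.8 kg/h × -255.93 kJ/kg = -196250 kJ/h
|Q| = 54.513 kW

Q_c = 54.5 kJ/s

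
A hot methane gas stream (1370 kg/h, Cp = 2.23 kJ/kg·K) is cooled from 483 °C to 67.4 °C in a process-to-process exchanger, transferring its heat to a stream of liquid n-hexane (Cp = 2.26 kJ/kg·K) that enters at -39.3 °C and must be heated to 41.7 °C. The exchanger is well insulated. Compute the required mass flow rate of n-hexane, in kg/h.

ṁ_c = 6940 kg/h

Heat released by hot stream: Q = 1370 × 2.23 × (483 − 67.4) = 1.2697e+06 kJ/h
Energy balance on cold side (adiabatic exchanger): Q = ṁ_c·Cp_c·(T_c,out − T_c,in)
ṁ_c = 1.2697e+06 / [2.26 × (41.7 − -39.3)] = 6936 kg/h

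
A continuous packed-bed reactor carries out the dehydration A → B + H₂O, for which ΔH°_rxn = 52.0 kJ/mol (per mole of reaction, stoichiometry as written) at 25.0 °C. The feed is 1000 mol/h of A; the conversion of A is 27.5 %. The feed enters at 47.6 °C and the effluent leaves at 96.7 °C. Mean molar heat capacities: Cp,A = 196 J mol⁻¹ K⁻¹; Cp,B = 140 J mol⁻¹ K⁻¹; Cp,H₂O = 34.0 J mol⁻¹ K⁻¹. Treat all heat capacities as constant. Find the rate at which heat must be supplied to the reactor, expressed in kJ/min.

Extent of reaction ξ = 0.275 × 1000 = 275 mol/h
Reaction term: ξ·ΔH°_rxn = 275 × 52.0 = 14300 kJ/h
Sensible, feed 47.6→25 °C: -4429.6 kJ/h
Outlet flows (mol/h): A 725, B 275, H₂O 275
Sensible, products 25→96.7 °C: 13619 kJ/h
Q = ΔH = 23490 kJ/h = 6.5249 kW
Heat supplied = 391.5 kJ/min

Q_in = 391 kJ/min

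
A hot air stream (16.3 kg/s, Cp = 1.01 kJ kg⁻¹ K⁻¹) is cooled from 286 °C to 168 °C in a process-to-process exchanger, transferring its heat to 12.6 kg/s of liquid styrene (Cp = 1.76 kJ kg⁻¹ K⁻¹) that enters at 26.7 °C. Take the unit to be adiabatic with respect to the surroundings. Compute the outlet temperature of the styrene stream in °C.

T_c,out = 114 °C

Heat released by hot stream: Q = 16.3 × 1.01 × (286 − 168) = 1942.6 kJ/s
Energy balance on cold side (adiabatic exchanger): Q = ṁ_c·Cp_c·(T_c,out − T_c,in)
T_c,out = 26.7 + 1942.6/(12.6 × 1.76) = 114.3 °C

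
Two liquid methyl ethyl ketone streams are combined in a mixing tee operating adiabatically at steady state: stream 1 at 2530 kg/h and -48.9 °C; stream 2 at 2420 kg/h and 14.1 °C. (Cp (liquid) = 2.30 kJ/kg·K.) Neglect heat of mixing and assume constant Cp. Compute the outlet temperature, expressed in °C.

T_out = -18.1 °C

Adiabatic, steady state ⇒ Σ ṁᵢCp,ᵢ(T_out − Tᵢ) = 0
T_out = Σ ṁᵢCp,ᵢTᵢ / Σ ṁᵢCp,ᵢ
      = -206070 / 11385 = -18.1 °C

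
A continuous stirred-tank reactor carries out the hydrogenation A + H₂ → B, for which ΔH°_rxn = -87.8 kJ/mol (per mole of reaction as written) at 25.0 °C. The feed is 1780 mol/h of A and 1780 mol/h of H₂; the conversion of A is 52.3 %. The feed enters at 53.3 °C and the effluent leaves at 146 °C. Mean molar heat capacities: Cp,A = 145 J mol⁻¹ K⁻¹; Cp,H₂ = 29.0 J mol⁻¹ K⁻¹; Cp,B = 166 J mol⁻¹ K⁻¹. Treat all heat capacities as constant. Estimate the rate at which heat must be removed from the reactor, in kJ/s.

Extent of reaction ξ = 0.523 × 1780 = 930.94 mol/h
Reaction term: ξ·ΔH°_rxn = 930.94 × -87.8 = -81737 kJ/h
Sensible, feed 53.3→25 °C: -8765.1 kJ/h
Outlet flows (mol/h): A 849.06, H₂ 849.06, B 930.94
Sensible, products 25→146 °C: 36575 kJ/h
Q = ΔH = -53927 kJ/h = -14.98 kW
Heat removed = 14.98 kJ/s

Q_out = 15.0 kJ/s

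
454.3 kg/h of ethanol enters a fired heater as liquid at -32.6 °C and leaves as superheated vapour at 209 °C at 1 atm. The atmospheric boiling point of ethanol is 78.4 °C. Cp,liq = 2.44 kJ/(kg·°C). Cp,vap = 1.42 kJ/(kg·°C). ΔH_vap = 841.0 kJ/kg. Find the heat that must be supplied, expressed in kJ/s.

Q = 164 kJ/s

liquid -32.6→78.4 °C: 270.84 kJ/kg
vaporisation at 78.4 °C: 841 kJ/kg
vapour 78.4→209 °C: 185.45 kJ/kg
Δh = 270.84 + 841 + 185.45 = 1297.3 kJ/kg
Q = ṁ·Δh = 454.3 kg/h × 1297.3 kJ/kg = 589360 kJ/h
|Q| = 163.71 kW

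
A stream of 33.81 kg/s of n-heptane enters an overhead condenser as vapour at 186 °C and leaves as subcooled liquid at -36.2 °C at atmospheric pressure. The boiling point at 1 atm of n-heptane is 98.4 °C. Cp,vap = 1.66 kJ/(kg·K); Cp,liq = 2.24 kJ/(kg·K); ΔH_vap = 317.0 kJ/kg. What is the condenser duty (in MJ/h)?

Q_c = 93000 MJ/h

vapour 186→98.4 °C: -145.42 kJ/kg
condensation at 98.4 °C: -317 kJ/kg
liquid 98.4→-36.2 °C: -301.5 kJ/kg
Δh = -145.42 + -317 + -301.5 = -763.92 kJ/kg
Q = ṁ·Δh = 33.81 kg/s × -763.92 kJ/kg = -25828 kJ/s
|Q| = 25828 kW = 92981 MJ/h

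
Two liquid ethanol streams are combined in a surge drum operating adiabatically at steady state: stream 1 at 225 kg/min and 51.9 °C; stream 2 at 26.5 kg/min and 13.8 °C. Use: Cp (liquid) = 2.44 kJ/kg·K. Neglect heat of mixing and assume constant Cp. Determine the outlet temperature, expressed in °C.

Adiabatic, steady state ⇒ Σ ṁᵢCp,ᵢ(T_out − Tᵢ) = 0
T_out = Σ ṁᵢCp,ᵢTᵢ / Σ ṁᵢCp,ᵢ
      = 29385 / 613.66 = 47.885 °C

T_out = 47.9 °C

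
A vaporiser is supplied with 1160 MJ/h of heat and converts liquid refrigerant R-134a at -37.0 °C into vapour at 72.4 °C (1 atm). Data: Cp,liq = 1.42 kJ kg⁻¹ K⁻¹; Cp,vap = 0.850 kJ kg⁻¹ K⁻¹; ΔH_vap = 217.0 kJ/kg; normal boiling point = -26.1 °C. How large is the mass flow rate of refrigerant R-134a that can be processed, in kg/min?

ṁ = 61.1 kg/min

Δh = 1.42×(-26.1−-37.0) + 217.0 + 0.850×(72.4−-26.1) = 316.2 kJ/kg
Q = 1160 MJ/h = 322.22 kJ/s = 19333 kJ/min
ṁ = Q/Δh = 19333 / 316.2 = 61.142 kg/min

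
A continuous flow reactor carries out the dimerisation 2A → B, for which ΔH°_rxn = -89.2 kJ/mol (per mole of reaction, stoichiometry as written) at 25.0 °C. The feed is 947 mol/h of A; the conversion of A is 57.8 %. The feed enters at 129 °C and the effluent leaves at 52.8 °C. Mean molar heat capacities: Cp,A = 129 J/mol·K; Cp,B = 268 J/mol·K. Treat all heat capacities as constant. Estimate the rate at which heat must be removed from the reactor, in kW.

Q_out = 9.35 kW

Extent of reaction ξ = 0.578 × 947 / 2 = 273.68 mol/h
Reaction term: ξ·ΔH°_rxn = 273.68 × -89.2 = -24413 kJ/h
Sensible, feed 129→25 °C: -12705 kJ/h
Outlet flows (mol/h): A 399.63, B 273.68
Sensible, products 25→52.8 °C: 3472.2 kJ/h
Q = ΔH = -33645 kJ/h = -9.3459 kW
Heat removed = 9.3459 kW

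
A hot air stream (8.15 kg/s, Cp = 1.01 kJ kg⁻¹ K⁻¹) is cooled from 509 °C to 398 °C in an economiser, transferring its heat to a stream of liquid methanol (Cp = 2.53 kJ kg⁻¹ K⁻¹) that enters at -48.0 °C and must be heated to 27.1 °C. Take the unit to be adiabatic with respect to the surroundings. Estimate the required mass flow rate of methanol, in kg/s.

ṁ_c = 4.81 kg/s

Heat released by hot stream: Q = 8.15 × 1.01 × (509 − 398) = 913.7 kJ/s
Energy balance on cold side (adiabatic exchanger): Q = ṁ_c·Cp_c·(T_c,out − T_c,in)
ṁ_c = 913.7 / [2.53 × (27.1 − -48.0)] = 4.8089 kg/s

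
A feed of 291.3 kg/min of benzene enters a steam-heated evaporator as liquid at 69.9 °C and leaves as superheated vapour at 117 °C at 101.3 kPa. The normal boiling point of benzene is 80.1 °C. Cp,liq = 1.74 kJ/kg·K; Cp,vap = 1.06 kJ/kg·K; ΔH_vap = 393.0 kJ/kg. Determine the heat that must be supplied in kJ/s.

Q = 2180 kJ/s

liquid 69.9→80.1 °C: 17.748 kJ/kg
vaporisation at 80.1 °C: 393 kJ/kg
vapour 80.1→117 °C: 39.114 kJ/kg
Δh = 17.748 + 393 + 39.114 = 449.86 kJ/kg
Q = ṁ·Δh = 291.3 kg/min × 449.86 kJ/kg = 131040 kJ/min
|Q| = 2184.1 kW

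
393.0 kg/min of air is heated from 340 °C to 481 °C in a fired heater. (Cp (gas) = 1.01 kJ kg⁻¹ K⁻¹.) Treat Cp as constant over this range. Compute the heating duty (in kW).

Q = ṁ·Cp·ΔT = 393.0 × 1.01 × (481 − 340) = 55967 kJ/min
Converting: 55967 / 60 s = 932.79 kW

Q = 933 kW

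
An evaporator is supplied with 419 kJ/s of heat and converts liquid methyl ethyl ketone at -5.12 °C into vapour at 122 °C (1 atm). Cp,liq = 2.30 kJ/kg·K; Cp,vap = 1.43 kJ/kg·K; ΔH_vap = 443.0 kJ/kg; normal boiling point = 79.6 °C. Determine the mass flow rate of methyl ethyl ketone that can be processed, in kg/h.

Δh = 2.30×(79.6−-5.12) + 443.0 + 1.43×(122−79.6) = 698.49 kJ/kg
Q = 419 kJ/s = 419 kJ/s = 1.5084e+06 kJ/h
ṁ = Q/Δh = 1.5084e+06 / 698.49 = 2159.5 kg/h

ṁ = 2160 kg/h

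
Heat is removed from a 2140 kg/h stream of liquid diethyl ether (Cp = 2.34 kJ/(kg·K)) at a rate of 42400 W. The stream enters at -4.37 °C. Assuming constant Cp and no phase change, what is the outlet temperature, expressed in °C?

Q = 42400 W = 152640 kJ/h
ΔT = Q/(ṁ·Cp) = 152640/(2140×2.34) = 30.482 K
T_out = -4.37 − 30.482 = -34.852 °C

T_out = -34.9 °C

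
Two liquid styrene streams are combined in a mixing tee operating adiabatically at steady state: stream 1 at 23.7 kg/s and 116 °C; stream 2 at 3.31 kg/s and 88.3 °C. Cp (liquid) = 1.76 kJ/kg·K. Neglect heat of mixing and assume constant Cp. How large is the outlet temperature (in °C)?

T_out = 113 °C

No heat crosses the boundary, so H_out = H_in.
T_out = Σ ṁᵢCp,ᵢTᵢ / Σ ṁᵢCp,ᵢ
      = 5353 / 47.538 = 112.61 °C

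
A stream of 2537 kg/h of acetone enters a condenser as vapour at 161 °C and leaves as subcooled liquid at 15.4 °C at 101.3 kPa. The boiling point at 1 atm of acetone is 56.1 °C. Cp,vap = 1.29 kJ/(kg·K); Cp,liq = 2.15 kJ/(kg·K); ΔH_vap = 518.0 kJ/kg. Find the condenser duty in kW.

Q_c = 522 kW

vapour 161→56.1 °C: -135.32 kJ/kg
condensation at 56.1 °C: -518 kJ/kg
liquid 56.1→15.4 °C: -87.505 kJ/kg
Δh = -135.32 + -518 + -87.505 = -740.83 kJ/kg
Q = ṁ·Δh = 2537 kg/h × -740.83 kJ/kg = -1.8795e+06 kJ/h
|Q| = 522.08 kW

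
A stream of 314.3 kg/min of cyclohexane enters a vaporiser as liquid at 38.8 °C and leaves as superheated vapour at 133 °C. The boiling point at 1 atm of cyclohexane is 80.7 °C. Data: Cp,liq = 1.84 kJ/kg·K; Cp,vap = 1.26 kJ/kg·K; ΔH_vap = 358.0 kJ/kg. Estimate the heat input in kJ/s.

liquid 38.8→80.7 °C: 77.096 kJ/kg
vaporisation at 80.7 °C: 358 kJ/kg
vapour 80.7→133 °C: 65.898 kJ/kg
Δh = 77.096 + 358 + 65.898 = 500.99 kJ/kg
Q = ṁ·Δh = 314.3 kg/min × 500.99 kJ/kg = 157460 kJ/min
|Q| = 2624.4 kW

Q = 2620 kJ/s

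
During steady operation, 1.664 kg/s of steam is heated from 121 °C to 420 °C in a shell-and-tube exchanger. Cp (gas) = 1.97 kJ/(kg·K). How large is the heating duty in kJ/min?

Q = 58800 kJ/min

Q = ṁ·Cp·ΔT = 1.664 × 1.97 × (420 − 121) = 980.15 kJ/s
Heating duty = 58809 kJ/min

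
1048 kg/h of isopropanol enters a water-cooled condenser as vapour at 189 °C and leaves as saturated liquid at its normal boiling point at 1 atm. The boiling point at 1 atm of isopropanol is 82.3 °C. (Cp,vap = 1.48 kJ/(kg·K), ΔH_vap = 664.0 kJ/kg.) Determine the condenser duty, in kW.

vapour 189→82.3 °C: -157.92 kJ/kg
condensation at 82.3 °C: -664 kJ/kg
Δh = -157.92 + -664 = -821.92 kJ/kg
Q = ṁ·Δh = 1048 kg/h × -821.92 kJ/kg = -861370 kJ/h
|Q| = 239.27 kW

Q_c = 239 kW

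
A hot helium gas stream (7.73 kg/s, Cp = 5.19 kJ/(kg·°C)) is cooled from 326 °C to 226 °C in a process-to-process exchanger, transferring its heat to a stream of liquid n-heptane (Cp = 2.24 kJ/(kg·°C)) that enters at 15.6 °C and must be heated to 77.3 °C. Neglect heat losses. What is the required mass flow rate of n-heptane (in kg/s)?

ṁ_c = 29.0 kg/s

Heat released by hot stream: Q = 7.73 × 5.19 × (326 − 226) = 4011.9 kJ/s
Energy balance on cold side (adiabatic exchanger): Q = ṁ_c·Cp_c·(T_c,out − T_c,in)
ṁ_c = 4011.9 / [2.24 × (77.3 − 15.6)] = 29.028 kg/s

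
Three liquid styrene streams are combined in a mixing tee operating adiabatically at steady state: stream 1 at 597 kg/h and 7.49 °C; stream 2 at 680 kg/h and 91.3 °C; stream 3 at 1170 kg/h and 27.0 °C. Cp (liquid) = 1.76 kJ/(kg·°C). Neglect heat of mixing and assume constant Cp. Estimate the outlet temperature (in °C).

T_out = 40.1 °C

Energy balance with Q = 0: Σ ṁᵢCp,ᵢ(T_out − Tᵢ) = 0
Σ ṁᵢCp,ᵢTᵢ = 597×1.76×7.49 + 680×1.76×91.3 + 1170×1.76×27.0 = 172740
Σ ṁᵢCp,ᵢ = 597×1.76 + 680×1.76 + 1170×1.76 = 4306.7
T_out = 172740 / 4306.7 = 40.109 °C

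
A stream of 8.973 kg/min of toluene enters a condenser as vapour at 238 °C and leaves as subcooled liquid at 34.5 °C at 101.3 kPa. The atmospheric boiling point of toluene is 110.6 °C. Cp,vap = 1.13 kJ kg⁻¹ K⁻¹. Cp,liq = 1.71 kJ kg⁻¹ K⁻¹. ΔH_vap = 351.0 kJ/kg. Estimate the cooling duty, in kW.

Q_c = 93.5 kW

vapour 238→110.6 °C: -143.96 kJ/kg
condensation at 110.6 °C: -351 kJ/kg
liquid 110.6→34.5 °C: -130.13 kJ/kg
Δh = -143.96 + -351 + -130.13 = -625.09 kJ/kg
Q = ṁ·Δh = 8.973 kg/min × -625.09 kJ/kg = -5609 kJ/min
|Q| = 93.483 kW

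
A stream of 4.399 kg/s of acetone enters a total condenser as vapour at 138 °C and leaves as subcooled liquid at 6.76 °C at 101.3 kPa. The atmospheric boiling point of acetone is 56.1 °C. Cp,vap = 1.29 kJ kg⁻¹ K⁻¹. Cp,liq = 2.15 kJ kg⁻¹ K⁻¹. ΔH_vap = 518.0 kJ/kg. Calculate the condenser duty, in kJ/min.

vapour 138→56.1 °C: -105.65 kJ/kg
condensation at 56.1 °C: -518 kJ/kg
liquid 56.1→6.76 °C: -106.08 kJ/kg
Δh = -105.65 + -518 + -106.08 = -729.73 kJ/kg
Q = ṁ·Δh = 4.399 kg/s × -729.73 kJ/kg = -3210.1 kJ/s
|Q| = 3210.1 kW = 192610 kJ/min

Q_c = 193000 kJ/min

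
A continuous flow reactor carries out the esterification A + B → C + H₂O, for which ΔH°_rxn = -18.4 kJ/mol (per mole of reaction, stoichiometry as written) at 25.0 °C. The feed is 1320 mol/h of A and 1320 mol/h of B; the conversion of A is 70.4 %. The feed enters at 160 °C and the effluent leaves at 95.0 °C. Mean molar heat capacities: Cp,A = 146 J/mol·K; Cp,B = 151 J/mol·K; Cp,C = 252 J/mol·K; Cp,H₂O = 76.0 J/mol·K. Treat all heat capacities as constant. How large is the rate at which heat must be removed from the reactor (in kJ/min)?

Extent of reaction ξ = 0.704 × 1320 = 929.28 mol/h
Reaction term: ξ·ΔH°_rxn = 929.28 × -18.4 = -17099 kJ/h
Sensible, feed 160→25 °C: -52925 kJ/h
Outlet flows (mol/h): A 390.72, B 390.72, C 929.28, H₂O 929.28
Sensible, products 25→95.0 °C: 29459 kJ/h
Q = ΔH = -40565 kJ/h = -11.268 kW
Heat removed = 676.08 kJ/min

Q_out = 676 kJ/min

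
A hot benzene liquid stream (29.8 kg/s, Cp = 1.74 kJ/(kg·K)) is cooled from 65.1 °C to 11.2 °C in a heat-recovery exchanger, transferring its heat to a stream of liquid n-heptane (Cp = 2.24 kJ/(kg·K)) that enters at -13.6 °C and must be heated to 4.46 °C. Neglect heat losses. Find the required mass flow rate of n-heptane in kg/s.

Heat released by hot stream: Q = 29.8 × 1.74 × (65.1 − 11.2) = 2794.8 kJ/s
Energy balance on cold side (adiabatic exchanger): Q = ṁ_c·Cp_c·(T_c,out − T_c,in)
ṁ_c = 2794.8 / [2.24 × (4.46 − -13.6)] = 69.086 kg/s

ṁ_c = 69.1 kg/s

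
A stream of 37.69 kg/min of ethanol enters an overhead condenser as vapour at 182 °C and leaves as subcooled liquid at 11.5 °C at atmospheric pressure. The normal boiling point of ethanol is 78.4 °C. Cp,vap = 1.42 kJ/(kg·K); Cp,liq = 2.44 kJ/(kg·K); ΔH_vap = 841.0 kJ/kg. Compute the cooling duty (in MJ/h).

vapour 182→78.4 °C: -147.11 kJ/kg
condensation at 78.4 °C: -841 kJ/kg
liquid 78.4→11.5 °C: -163.24 kJ/kg
Δh = -147.11 + -841 + -163.24 = -1151.3 kJ/kg
Q = ṁ·Δh = 37.69 kg/min × -1151.3 kJ/kg = -43394 kJ/min
|Q| = 723.24 kW = 2603.7 MJ/h

Q_c = 2600 MJ/h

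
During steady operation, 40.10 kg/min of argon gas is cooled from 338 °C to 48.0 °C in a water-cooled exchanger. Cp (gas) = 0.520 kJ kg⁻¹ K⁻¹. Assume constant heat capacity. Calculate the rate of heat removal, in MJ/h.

Q = ṁ·Cp·ΔT = 40.10 × 0.520 × (48.0 − 338) = -6047.1 kJ/min
Converting: 6047.1 / 60 s = 100.78 kW
Cooling duty = 362.82 MJ/h

Q_c = 363 MJ/h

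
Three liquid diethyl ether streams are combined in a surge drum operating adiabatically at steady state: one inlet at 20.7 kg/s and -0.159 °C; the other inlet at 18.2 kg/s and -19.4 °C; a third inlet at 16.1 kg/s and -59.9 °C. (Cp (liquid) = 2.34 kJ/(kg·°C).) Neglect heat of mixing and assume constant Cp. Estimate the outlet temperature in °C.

Energy balance with Q = 0: Σ ṁᵢCp,ᵢ(T_out − Tᵢ) = 0
Σ ṁᵢCp,ᵢTᵢ = 20.7×2.34×-0.159 + 18.2×2.34×-19.4 + 16.1×2.34×-59.9 = -3090.6
Σ ṁᵢCp,ᵢ = 20.7×2.34 + 18.2×2.34 + 16.1×2.34 = 128.7
T_out = -3090.6 / 128.7 = -24.014 °C

T_out = -24.0 °C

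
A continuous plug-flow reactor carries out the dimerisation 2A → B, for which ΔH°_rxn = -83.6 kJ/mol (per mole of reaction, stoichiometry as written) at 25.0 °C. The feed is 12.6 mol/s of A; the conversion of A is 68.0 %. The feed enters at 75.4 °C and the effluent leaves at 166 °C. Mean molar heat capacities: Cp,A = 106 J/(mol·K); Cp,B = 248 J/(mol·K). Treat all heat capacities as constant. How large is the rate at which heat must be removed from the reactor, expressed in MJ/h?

Q_out = 775 MJ/h

Extent of reaction ξ = 0.680 × 12.6 / 2 = 4.284 mol/s
Reaction term: ξ·ΔH°_rxn = 4.284 × -83.6 = -358.14 kJ/s
Sensible, feed 75.4→25 °C: -67.314 kJ/s
Outlet flows (mol/s): A 4.032, B 4.284
Sensible, products 25→166 °C: 210.07 kJ/s
Q = ΔH = -215.39 kJ/s = -215.39 kW
Heat removed = 775.41 MJ/h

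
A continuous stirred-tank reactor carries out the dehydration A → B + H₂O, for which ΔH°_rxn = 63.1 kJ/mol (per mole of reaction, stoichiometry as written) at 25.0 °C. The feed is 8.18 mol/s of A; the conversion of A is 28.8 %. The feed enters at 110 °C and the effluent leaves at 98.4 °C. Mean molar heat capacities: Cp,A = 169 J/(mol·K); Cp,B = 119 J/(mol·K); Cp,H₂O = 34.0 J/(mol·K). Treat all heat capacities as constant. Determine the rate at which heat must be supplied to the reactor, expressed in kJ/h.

Extent of reaction ξ = 0.288 × 8.18 = 2.3558 mol/s
Reaction term: ξ·ΔH°_rxn = 2.3558 × 63.1 = 148.65 kJ/s
Sensible, feed 110→25 °C: -117.51 kJ/s
Outlet flows (mol/s): A 5.8242, B 2.3558, H₂O 2.3558
Sensible, products 25→98.4 °C: 98.703 kJ/s
Q = ΔH = 129.85 kJ/s = 129.85 kW
Heat supplied = 467460 kJ/h

Q_in = 467000 kJ/h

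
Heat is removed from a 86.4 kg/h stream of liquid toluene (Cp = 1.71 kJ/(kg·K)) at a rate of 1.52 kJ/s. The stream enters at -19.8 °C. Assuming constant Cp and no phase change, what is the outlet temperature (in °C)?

Q = 1.52 kJ/s = 5472 kJ/h
ΔT = Q/(ṁ·Cp) = 5472/(86.4×1.71) = 37.037 K
T_out = -19.8 − 37.037 = -56.837 °C

T_out = -56.8 °C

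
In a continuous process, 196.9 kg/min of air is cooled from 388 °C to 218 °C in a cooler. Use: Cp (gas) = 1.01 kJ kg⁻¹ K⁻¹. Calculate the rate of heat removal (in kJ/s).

Q_c = 563 kJ/s

Q = ṁ·Cp·ΔT = 196.9 × 1.01 × (218 − 388) = -33808 kJ/min
Converting: 33808 / 60 s = 563.46 kW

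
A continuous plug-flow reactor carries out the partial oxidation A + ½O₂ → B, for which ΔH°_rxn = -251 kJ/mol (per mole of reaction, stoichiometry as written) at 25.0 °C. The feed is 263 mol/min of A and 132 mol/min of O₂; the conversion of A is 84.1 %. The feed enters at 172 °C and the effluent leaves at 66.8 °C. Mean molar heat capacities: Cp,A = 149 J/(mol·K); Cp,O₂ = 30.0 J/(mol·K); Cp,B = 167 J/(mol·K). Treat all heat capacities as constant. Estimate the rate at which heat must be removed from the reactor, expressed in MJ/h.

Q_out = 3600 MJ/h

Extent of reaction ξ = 0.841 × 263 = 221.18 mol/min
Reaction term: ξ·ΔH°_rxn = 221.18 × -251 = -55517 kJ/min
Sensible, feed 172→25 °C: -6342.6 kJ/min
Outlet flows (mol/min): A 41.817, O₂ 21.409, B 221.18
Sensible, products 25→66.8 °C: 1831.3 kJ/min
Q = ΔH = -60028 kJ/min = -1000.5 kW
Heat removed = 3601.7 MJ/h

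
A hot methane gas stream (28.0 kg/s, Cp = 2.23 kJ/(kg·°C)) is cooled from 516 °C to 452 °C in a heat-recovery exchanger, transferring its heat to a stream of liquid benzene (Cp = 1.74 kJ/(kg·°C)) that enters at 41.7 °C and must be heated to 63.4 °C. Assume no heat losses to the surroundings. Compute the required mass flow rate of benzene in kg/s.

ṁ_c = 106 kg/s

Heat released by hot stream: Q = 28.0 × 2.23 × (516 − 452) = 3996.2 kJ/s
Energy balance on cold side (adiabatic exchanger): Q = ṁ_c·Cp_c·(T_c,out − T_c,in)
ṁ_c = 3996.2 / [1.74 × (63.4 − 41.7)] = 105.84 kg/s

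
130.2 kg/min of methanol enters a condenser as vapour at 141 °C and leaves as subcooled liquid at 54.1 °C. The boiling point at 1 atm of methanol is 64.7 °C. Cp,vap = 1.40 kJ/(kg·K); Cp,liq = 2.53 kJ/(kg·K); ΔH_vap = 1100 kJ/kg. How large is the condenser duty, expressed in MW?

vapour 141→64.7 °C: -106.82 kJ/kg
condensation at 64.7 °C: -1100 kJ/kg
liquid 64.7→54.1 °C: -26.818 kJ/kg
Δh = -106.82 + -1100 + -26.818 = -1233.6 kJ/kg
Q = ṁ·Δh = 130.2 kg/min × -1233.6 kJ/kg = -160620 kJ/min
|Q| = 2677 kW = 2.677 MW

Q_c = 2.68 MW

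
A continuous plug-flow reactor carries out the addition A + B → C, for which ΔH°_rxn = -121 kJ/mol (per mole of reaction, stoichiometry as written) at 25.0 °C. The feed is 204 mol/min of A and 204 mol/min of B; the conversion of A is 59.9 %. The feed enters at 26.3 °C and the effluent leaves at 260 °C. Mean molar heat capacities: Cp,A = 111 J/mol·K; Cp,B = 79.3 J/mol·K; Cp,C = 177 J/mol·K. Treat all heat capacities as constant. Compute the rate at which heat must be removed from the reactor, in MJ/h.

Q_out = 366 MJ/h

Extent of reaction ξ = 0.599 × 204 = 122.2 mol/min
Reaction term: ξ·ΔH°_rxn = 122.2 × -121 = -14786 kJ/min
Sensible, feed 26.3→25 °C: -50.468 kJ/min
Outlet flows (mol/min): A 81.804, B 81.804, C 122.2
Sensible, products 25→260 °C: 8741.1 kJ/min
Q = ΔH = -6095.1 kJ/min = -101.59 kW
Heat removed = 365.71 MJ/h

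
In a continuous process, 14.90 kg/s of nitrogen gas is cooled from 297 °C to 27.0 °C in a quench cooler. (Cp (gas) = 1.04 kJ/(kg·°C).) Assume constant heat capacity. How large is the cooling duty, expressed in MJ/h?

Q_c = 15100 MJ/h

Q = ṁ·Cp·ΔT = 14.90 × 1.04 × (27.0 − 297) = -4183.9 kJ/s
Cooling duty = 15062 MJ/h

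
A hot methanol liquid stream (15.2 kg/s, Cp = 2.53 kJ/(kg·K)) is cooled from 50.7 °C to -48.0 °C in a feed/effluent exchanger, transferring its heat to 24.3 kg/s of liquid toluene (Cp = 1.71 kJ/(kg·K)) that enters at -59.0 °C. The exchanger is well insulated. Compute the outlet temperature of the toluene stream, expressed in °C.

Heat released by hot stream: Q = 15.2 × 2.53 × (50.7 − -48.0) = 3795.6 kJ/s
Energy balance on cold side (adiabatic exchanger): Q = ṁ_c·Cp_c·(T_c,out − T_c,in)
T_c,out = -59.0 + 3795.6/(24.3 × 1.71) = 32.344 °C

T_c,out = 32.3 °C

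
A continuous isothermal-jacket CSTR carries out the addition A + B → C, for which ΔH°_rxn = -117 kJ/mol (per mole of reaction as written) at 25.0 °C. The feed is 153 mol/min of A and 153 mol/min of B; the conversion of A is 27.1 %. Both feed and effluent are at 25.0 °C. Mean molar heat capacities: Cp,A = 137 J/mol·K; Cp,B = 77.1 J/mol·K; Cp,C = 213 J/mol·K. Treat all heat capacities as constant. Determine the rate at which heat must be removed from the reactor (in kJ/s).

Extent of reaction ξ = 0.271 × 153 = 41.463 mol/min
Reaction term: ξ·ΔH°_rxn = 41.463 × -117 = -4851.2 kJ/min
Q = ΔH = -4851.2 kJ/min = -80.853 kW
Heat removed = 80.853 kJ/s

Q_out = 80.9 kJ/s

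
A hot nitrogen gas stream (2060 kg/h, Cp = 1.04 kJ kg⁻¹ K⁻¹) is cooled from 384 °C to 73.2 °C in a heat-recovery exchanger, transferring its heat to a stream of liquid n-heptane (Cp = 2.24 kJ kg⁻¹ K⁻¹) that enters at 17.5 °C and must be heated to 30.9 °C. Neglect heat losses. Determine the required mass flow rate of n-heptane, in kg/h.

ṁ_c = 22200 kg/h

Heat released by hot stream: Q = 2060 × 1.04 × (384 − 73.2) = 665860 kJ/h
Energy balance on cold side (adiabatic exchanger): Q = ṁ_c·Cp_c·(T_c,out − T_c,in)
ṁ_c = 665860 / [2.24 × (30.9 − 17.5)] = 22183 kg/h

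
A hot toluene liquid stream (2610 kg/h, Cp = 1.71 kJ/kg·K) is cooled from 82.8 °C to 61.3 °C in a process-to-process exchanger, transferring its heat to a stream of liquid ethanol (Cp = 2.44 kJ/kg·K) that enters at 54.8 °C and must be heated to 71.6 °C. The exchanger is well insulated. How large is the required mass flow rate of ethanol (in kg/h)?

ṁ_c = 2340 kg/h

Heat released by hot stream: Q = 2610 × 1.71 × (82.8 − 61.3) = 95957 kJ/h
Energy balance on cold side (adiabatic exchanger): Q = ṁ_c·Cp_c·(T_c,out − T_c,in)
ṁ_c = 95957 / [2.44 × (71.6 − 54.8)] = 2340.9 kg/h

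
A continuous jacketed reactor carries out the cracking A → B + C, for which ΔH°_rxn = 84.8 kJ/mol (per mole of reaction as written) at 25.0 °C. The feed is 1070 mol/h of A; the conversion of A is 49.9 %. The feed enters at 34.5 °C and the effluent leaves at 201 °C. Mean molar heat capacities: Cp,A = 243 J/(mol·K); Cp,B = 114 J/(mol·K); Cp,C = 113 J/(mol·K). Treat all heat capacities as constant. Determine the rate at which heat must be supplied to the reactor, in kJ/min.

Extent of reaction ξ = 0.499 × 1070 = 533.93 mol/h
Reaction term: ξ·ΔH°_rxn = 533.93 × 84.8 = 45277 kJ/h
Sensible, feed 34.5→25 °C: -2470.1 kJ/h
Outlet flows (mol/h): A 536.07, B 533.93, C 533.93
Sensible, products 25→201 °C: 44258 kJ/h
Q = ΔH = 87065 kJ/h = 24.185 kW
Heat supplied = 1451.1 kJ/min

Q_in = 1450 kJ/min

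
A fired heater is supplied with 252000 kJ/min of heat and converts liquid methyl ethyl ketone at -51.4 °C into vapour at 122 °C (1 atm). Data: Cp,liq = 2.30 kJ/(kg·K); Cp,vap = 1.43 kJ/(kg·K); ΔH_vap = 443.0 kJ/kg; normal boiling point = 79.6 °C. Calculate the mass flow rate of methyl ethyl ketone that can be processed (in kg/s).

ṁ = 5.22 kg/s

Δh = 2.30×(79.6−-51.4) + 443.0 + 1.43×(122−79.6) = 804.93 kJ/kg
Q = 252000 kJ/min = 4200 kJ/s = 4200 kJ/s
ṁ = Q/Δh = 4200 / 804.93 = 5.2178 kg/s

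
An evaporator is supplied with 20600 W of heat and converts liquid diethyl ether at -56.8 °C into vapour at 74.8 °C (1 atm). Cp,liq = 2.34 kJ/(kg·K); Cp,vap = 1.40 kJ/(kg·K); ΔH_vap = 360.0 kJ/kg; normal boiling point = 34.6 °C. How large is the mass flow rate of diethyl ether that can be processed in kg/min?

Δh = 2.34×(34.6−-56.8) + 360.0 + 1.40×(74.8−34.6) = 630.16 kJ/kg
Q = 20600 W = 20.6 kJ/s = 1236 kJ/min
ṁ = Q/Δh = 1236 / 630.16 = 1.9614 kg/min

ṁ = 1.96 kg/min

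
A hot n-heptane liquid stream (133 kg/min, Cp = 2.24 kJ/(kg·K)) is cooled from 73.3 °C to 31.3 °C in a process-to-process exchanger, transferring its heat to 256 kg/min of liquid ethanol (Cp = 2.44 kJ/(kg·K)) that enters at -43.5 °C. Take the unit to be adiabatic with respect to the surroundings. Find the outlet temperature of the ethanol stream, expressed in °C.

Heat released by hot stream: Q = 133 × 2.24 × (73.3 − 31.3) = 12513 kJ/min
Energy balance on cold side (adiabatic exchanger): Q = ṁ_c·Cp_c·(T_c,out − T_c,in)
T_c,out = -43.5 + 12513/(256 × 2.44) = -23.468 °C

T_c,out = -23.5 °C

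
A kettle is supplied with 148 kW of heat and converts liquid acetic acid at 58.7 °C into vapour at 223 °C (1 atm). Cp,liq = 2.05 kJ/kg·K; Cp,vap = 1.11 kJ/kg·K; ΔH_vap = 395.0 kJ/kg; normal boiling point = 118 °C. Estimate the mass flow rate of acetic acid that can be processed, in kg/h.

Δh = 2.05×(118−58.7) + 395.0 + 1.11×(223−118) = 633.12 kJ/kg
Q = 148 kW = 148 kJ/s = 532800 kJ/h
ṁ = Q/Δh = 532800 / 633.12 = 841.55 kg/h

ṁ = 842 kg/h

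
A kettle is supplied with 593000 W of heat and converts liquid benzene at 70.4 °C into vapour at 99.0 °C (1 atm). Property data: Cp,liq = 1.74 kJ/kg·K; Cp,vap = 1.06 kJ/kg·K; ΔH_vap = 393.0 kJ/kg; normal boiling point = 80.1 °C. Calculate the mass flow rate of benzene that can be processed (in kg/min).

ṁ = 82.8 kg/min

Δh = 1.74×(80.1−70.4) + 393.0 + 1.06×(99.0−80.1) = 429.91 kJ/kg
Q = 593000 W = 593 kJ/s = 35580 kJ/min
ṁ = Q/Δh = 35580 / 429.91 = 82.761 kg/min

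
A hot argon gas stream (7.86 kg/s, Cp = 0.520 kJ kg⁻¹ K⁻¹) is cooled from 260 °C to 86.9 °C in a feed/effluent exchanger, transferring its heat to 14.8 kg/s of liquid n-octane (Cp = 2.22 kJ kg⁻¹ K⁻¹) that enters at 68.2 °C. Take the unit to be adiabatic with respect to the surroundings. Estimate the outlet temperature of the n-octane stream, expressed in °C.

T_c,out = 89.7 °C

Heat released by hot stream: Q = 7.86 × 0.520 × (260 − 86.9) = 707.49 kJ/s
Energy balance on cold side (adiabatic exchanger): Q = ṁ_c·Cp_c·(T_c,out − T_c,in)
T_c,out = 68.2 + 707.49/(14.8 × 2.22) = 89.733 °C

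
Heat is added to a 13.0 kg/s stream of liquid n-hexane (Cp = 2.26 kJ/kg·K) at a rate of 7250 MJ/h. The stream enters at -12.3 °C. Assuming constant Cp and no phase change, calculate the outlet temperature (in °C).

Q = 7250 MJ/h = 2013.9 kJ/s
ΔT = Q/(ṁ·Cp) = 2013.9/(13.0×2.26) = 68.546 K
T_out = -12.3 + 68.546 = 56.246 °C

T_out = 56.2 °C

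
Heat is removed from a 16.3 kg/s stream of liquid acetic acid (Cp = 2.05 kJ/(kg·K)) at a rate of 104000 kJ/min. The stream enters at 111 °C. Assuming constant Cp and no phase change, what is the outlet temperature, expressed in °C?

T_out = 59.1 °C

Q = 104000 kJ/min = 1733.3 kJ/s
ΔT = Q/(ṁ·Cp) = 1733.3/(16.3×2.05) = 51.873 K
T_out = 111 − 51.873 = 59.127 °C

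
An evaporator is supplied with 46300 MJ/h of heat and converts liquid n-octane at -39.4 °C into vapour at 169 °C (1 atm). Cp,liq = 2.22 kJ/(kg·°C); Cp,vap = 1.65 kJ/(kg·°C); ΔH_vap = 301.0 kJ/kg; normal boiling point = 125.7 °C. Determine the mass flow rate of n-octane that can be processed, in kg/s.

Δh = 2.22×(125.7−-39.4) + 301.0 + 1.65×(169−125.7) = 738.97 kJ/kg
Q = 46300 MJ/h = 12861 kJ/s = 12861 kJ/s
ṁ = Q/Δh = 12861 / 738.97 = 17.404 kg/s

ṁ = 17.4 kg/s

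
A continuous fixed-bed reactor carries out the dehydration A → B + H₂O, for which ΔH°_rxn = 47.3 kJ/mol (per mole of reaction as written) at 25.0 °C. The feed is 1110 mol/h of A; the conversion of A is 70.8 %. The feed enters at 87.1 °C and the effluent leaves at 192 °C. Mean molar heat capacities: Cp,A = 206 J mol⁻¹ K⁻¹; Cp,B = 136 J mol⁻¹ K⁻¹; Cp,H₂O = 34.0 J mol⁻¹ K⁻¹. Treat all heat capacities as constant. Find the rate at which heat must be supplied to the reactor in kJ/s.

Extent of reaction ξ = 0.708 × 1110 = 785.88 mol/h
Reaction term: ξ·ΔH°_rxn = 785.88 × 47.3 = 37172 kJ/h
Sensible, feed 87.1→25 °C: -14200 kJ/h
Outlet flows (mol/h): A 324.12, B 785.88, H₂O 785.88
Sensible, products 25→192 °C: 33462 kJ/h
Q = ΔH = 56434 kJ/h = 15.676 kW
Heat supplied = 15.676 kJ/s

Q_in = 15.7 kJ/s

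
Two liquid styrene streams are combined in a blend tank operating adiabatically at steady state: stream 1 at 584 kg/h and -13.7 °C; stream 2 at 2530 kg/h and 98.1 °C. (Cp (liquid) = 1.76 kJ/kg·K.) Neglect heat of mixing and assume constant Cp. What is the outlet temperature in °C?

No heat crosses the boundary, so H_out = H_in.
T_out = Σ ṁᵢCp,ᵢTᵢ / Σ ṁᵢCp,ᵢ
      = 422740 / 5480.6 = 77.133 °C

T_out = 77.1 °C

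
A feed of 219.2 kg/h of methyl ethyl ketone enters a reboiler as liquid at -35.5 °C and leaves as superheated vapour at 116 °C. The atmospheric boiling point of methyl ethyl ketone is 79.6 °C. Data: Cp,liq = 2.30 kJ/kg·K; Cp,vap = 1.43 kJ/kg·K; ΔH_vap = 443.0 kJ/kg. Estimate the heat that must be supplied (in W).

Q = 46300 W

liquid -35.5→79.6 °C: 264.73 kJ/kg
vaporisation at 79.6 °C: 443 kJ/kg
vapour 79.6→116 °C: 52.052 kJ/kg
Δh = 264.73 + 443 + 52.052 = 759.78 kJ/kg
Q = ṁ·Δh = 219.2 kg/h × 759.78 kJ/kg = 166540 kJ/h
|Q| = 46.262 kW = 46262 W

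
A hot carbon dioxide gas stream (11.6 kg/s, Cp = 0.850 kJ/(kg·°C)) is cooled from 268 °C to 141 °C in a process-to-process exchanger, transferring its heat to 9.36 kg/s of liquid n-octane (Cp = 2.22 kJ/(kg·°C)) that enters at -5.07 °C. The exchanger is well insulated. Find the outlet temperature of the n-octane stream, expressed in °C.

Heat released by hot stream: Q = 11.6 × 0.850 × (268 − 141) = 1252.2 kJ/s
Energy balance on cold side (adiabatic exchanger): Q = ṁ_c·Cp_c·(T_c,out − T_c,in)
T_c,out = -5.07 + 1252.2/(9.36 × 2.22) = 55.193 °C

T_c,out = 55.2 °C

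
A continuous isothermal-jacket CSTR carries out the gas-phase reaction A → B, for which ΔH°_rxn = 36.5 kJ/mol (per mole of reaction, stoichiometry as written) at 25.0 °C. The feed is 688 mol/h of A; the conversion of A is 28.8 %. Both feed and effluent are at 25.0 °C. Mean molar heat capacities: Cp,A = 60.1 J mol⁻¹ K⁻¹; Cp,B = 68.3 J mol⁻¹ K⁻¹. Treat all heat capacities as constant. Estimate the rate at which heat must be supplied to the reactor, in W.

Extent of reaction ξ = 0.288 × 688 = 198.14 mol/h
Reaction term: ξ·ΔH°_rxn = 198.14 × 36.5 = 7232.3 kJ/h
Q = ΔH = 7232.3 kJ/h = 2.009 kW
Heat supplied = 2009 W

Q_in = 2010 W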